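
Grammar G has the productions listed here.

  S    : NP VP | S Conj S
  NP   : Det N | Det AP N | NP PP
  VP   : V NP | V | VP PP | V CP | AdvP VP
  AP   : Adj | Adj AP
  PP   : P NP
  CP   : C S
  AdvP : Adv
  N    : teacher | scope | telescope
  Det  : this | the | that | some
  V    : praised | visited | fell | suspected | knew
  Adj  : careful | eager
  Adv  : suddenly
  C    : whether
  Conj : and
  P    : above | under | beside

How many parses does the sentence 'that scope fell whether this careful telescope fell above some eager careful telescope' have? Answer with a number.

2

The two bracketings:
[S [NP [Det that] [N scope]] [VP [VP [V fell] [CP [C whether] [S [NP [Det this] [AP [Adj careful]] [N telescope]] [VP [V fell]]]]] [PP [P above] [NP [Det some] [AP [Adj eager] [AP [Adj careful]]] [N telescope]]]]]
[S [NP [Det that] [N scope]] [VP [V fell] [CP [C whether] [S [NP [Det this] [AP [Adj careful]] [N telescope]] [VP [VP [V fell]] [PP [P above] [NP [Det some] [AP [Adj eager] [AP [Adj careful]]] [N telescope]]]]]]]]
The trees differ in how a recursive rule is bracketed over the same span.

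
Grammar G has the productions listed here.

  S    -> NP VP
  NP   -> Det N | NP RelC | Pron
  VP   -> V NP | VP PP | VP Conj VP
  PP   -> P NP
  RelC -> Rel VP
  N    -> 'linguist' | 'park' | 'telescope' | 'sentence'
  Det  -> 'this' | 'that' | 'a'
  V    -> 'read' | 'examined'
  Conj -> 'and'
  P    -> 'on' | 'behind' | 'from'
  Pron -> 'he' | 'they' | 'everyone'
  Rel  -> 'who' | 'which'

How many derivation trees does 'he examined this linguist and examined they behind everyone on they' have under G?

3

Two of the 3 distinct bracketings:
[S [NP [Pron he]] [VP [VP [VP [VP [V examined] [NP [Det this] [N linguist]]] [Conj and] [VP [V examined] [NP [Pron they]]]] [PP [P behind] [NP [Pron everyone]]]] [PP [P on] [NP [Pron they]]]]]
[S [NP [Pron he]] [VP [VP [VP [V examined] [NP [Det this] [N linguist]]] [Conj and] [VP [VP [V examined] [NP [Pron they]]] [PP [P behind] [NP [Pron everyone]]]]] [PP [P on] [NP [Pron they]]]]]
The trees differ in how a recursive rule is bracketed over the same span.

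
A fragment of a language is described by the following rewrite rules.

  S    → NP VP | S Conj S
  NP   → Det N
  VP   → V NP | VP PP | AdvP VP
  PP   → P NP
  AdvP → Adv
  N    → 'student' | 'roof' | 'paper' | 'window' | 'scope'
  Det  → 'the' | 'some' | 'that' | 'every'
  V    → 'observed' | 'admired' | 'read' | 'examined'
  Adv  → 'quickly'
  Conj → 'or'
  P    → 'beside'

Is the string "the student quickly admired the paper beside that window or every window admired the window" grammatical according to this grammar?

S
  S
    NP
      Det: the
      N: student
    VP
      VP
        AdvP
          Adv: quickly
        VP
          V: admired
          NP
            Det: the
            N: paper
      PP
        P: beside
        NP
          Det: that
          N: window
  Conj: or
  S
    NP
      Det: every
      N: window
    VP
      V: admired
      NP
        Det: the
        N: window
Each bracket corresponds to one application of a listed rule, so the string is derivable from S.

Grammatical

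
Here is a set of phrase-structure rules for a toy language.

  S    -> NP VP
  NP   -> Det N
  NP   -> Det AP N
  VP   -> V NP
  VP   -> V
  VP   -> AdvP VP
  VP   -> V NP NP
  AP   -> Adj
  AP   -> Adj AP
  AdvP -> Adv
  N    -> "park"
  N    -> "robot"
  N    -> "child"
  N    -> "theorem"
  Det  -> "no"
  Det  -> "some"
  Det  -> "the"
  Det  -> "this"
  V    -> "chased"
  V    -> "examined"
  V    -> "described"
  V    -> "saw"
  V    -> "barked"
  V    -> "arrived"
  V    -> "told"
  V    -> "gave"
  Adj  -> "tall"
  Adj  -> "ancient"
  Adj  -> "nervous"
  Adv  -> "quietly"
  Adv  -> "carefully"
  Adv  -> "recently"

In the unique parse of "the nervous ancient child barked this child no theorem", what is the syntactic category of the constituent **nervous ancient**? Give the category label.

[S [NP [Det the] [AP [Adj nervous] [AP [Adj ancient]]] [N child]] [VP [V barked] [NP [Det this] [N child]] [NP [Det no] [N theorem]]]]
The span 'nervous ancient' is the AP node built by AP → Adj AP.

AP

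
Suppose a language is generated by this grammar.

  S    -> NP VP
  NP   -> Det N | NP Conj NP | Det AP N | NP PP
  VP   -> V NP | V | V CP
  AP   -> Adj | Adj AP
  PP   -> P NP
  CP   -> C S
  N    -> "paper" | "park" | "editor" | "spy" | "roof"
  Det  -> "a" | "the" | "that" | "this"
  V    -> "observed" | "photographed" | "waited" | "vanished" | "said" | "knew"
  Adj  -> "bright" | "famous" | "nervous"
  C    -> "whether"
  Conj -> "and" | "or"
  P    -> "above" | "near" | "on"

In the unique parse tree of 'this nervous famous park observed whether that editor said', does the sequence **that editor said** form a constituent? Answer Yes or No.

[S [NP [Det this] [AP [Adj nervous] [AP [Adj famous]]] [N park]] [VP [V observed] [CP [C whether] [S [NP [Det that] [N editor]] [VP [V said]]]]]]
The words 'that editor said' are exhaustively dominated by a single S node (built by S → NP VP), so they form a constituent.

Yes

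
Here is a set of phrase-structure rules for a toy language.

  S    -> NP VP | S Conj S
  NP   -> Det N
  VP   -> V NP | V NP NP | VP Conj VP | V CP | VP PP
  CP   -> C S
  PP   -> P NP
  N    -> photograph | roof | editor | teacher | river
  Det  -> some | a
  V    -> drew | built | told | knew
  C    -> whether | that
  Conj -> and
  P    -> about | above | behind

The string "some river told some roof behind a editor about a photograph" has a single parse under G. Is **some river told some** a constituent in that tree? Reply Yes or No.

No

[S [NP [Det some] [N river]] [VP [VP [VP [V told] [NP [Det some] [N roof]]] [PP [P behind] [NP [Det a] [N editor]]]] [PP [P about] [NP [Det a] [N photograph]]]]]
The smallest constituent containing 'some river told some' is the S spanning 'some river told some roof behind a editor about a photograph'; no single node in the tree dominates exactly the given words.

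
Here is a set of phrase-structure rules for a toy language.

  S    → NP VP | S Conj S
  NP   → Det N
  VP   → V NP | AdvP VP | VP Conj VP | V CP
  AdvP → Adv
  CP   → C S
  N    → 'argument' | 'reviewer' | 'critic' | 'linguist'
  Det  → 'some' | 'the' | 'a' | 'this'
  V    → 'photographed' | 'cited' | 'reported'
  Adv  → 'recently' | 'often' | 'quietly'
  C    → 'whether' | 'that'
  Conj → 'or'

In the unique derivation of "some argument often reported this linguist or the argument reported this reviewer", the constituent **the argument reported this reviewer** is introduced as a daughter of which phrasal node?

S
  S
    NP
      Det: some
      N: argument
    VP
      AdvP
        Adv: often
      VP
        V: reported
        NP
          Det: this
          N: linguist
  Conj: or
  S
    NP
      Det: the
      N: argument
    VP
      V: reported
      NP
        Det: this
        N: reviewer
The span 'the argument reported this reviewer' is the S node built by S → NP VP.
Its mother is the S built by S → S Conj S.

S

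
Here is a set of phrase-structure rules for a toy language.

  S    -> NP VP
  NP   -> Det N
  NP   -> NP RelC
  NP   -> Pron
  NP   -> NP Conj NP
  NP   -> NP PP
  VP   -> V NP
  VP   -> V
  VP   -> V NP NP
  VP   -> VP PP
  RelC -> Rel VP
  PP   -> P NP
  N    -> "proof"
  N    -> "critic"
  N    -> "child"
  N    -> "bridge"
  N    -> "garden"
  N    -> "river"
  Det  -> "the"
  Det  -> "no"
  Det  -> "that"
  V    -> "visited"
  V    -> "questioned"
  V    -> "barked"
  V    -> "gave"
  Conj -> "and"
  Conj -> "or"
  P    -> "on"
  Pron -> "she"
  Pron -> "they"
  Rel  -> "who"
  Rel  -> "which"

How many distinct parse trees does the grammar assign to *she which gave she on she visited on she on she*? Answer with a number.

Two of the 6 distinct bracketings:
[S [NP [NP [Pron she]] [RelC [Rel which] [VP [V gave] [NP [NP [Pron she]] [PP [P on] [NP [Pron she]]]]]]] [VP [VP [V visited]] [PP [P on] [NP [NP [Pron she]] [PP [P on] [NP [Pron she]]]]]]]
[S [NP [NP [Pron she]] [RelC [Rel which] [VP [V gave] [NP [NP [Pron she]] [PP [P on] [NP [Pron she]]]]]]] [VP [VP [VP [V visited]] [PP [P on] [NP [Pron she]]]] [PP [P on] [NP [Pron she]]]]]
The trees differ in how a recursive rule is bracketed over the same span.

6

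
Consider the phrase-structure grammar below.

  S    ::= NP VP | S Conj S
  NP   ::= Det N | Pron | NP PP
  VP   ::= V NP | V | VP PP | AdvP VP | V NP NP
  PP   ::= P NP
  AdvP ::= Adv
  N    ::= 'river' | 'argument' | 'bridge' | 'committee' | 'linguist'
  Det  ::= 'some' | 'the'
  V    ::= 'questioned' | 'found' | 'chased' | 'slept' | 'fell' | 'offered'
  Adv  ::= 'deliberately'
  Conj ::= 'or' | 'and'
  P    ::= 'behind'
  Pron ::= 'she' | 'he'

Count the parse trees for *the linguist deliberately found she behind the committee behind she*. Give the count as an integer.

Two of the 9 distinct bracketings:
[S [NP [Det the] [N linguist]] [VP [VP [AdvP [Adv deliberately]] [VP [V found] [NP [Pron she]]]] [PP [P behind] [NP [NP [Det the] [N committee]] [PP [P behind] [NP [Pron she]]]]]]]
[S [NP [Det the] [N linguist]] [VP [VP [VP [AdvP [Adv deliberately]] [VP [V found] [NP [Pron she]]]] [PP [P behind] [NP [Det the] [N committee]]]] [PP [P behind] [NP [Pron she]]]]]
The difference turns on whether NP → NP PP is used at the relevant span, versus an alternative expansion of NP.

9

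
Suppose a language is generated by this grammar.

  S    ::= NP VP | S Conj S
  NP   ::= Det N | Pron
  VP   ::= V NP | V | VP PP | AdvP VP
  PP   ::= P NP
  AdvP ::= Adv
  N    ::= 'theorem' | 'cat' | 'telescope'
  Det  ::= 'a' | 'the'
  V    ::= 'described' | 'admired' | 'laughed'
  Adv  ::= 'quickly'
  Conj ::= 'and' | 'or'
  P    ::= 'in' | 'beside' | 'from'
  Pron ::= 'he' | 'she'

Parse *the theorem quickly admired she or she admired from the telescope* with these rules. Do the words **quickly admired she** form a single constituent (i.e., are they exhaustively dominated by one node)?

[S [S [NP [Det the] [N theorem]] [VP [AdvP [Adv quickly]] [VP [V admired] [NP [Pron she]]]]] [Conj or] [S [NP [Pron she]] [VP [VP [V admired]] [PP [P from] [NP [Det the] [N telescope]]]]]]
The words 'quickly admired she' are exhaustively dominated by a single VP node (built by VP → AdvP VP), so they form a constituent.

Yes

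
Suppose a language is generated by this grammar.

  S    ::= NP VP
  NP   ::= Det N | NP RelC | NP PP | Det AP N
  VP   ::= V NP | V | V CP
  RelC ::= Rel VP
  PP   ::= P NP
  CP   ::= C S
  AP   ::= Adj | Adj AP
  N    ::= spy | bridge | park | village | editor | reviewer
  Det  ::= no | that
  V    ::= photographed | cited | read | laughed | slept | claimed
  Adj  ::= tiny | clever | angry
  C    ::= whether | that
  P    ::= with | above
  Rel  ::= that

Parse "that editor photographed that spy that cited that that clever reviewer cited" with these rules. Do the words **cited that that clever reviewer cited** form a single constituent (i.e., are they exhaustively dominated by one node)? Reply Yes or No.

Yes

[S [NP [Det that] [N editor]] [VP [V photographed] [NP [NP [Det that] [N spy]] [RelC [Rel that] [VP [V cited] [CP [C that] [S [NP [Det that] [AP [Adj clever]] [N reviewer]] [VP [V cited]]]]]]]]]
The words 'cited that that clever reviewer cited' are exhaustively dominated by a single VP node (built by VP → V CP), so they form a constituent.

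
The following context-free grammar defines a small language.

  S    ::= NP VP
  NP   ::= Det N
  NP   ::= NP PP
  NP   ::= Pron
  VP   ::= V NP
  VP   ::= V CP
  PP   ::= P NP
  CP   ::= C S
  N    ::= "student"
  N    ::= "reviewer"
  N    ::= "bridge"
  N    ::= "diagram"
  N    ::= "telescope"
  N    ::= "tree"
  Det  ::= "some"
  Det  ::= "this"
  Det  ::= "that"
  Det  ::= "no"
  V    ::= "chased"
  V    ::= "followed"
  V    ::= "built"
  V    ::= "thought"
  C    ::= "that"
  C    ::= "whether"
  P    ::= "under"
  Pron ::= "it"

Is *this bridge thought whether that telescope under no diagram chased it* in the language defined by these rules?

Grammatical

[S [NP [Det this] [N bridge]] [VP [V thought] [CP [C whether] [S [NP [NP [Det that] [N telescope]] [PP [P under] [NP [Det no] [N diagram]]]] [VP [V chased] [NP [Pron it]]]]]]]
The bracketing above is licensed at every node by one of the given productions, with S at the root.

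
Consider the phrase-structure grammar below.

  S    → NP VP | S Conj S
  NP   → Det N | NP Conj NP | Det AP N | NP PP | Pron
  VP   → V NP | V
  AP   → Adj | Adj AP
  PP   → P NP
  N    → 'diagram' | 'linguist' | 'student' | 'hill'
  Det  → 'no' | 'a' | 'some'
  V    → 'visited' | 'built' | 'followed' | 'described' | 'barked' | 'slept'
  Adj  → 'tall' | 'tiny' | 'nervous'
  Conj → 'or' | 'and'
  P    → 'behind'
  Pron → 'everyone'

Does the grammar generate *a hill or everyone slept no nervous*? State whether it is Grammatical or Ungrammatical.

For S → NP VP, every NP-prefix leaves a non-VP remainder: after 'a hill' the remainder is not a VP; after 'a hill or everyone' the remainder is not a VP. The alternative S rule S → S Conj S likewise has no satisfying split.

Ungrammatical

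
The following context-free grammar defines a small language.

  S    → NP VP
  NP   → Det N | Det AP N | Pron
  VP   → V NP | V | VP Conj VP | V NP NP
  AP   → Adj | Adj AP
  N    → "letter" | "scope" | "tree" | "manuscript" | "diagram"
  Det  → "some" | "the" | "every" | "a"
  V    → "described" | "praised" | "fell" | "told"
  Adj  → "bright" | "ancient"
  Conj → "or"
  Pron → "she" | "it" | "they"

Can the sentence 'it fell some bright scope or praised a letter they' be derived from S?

Grammatical

[S [NP [Pron it]] [VP [VP [V fell] [NP [Det some] [AP [Adj bright]] [N scope]]] [Conj or] [VP [V praised] [NP [Det a] [N letter]] [NP [Pron they]]]]]
Each bracket corresponds to one application of a listed rule, so the string is derivable from S.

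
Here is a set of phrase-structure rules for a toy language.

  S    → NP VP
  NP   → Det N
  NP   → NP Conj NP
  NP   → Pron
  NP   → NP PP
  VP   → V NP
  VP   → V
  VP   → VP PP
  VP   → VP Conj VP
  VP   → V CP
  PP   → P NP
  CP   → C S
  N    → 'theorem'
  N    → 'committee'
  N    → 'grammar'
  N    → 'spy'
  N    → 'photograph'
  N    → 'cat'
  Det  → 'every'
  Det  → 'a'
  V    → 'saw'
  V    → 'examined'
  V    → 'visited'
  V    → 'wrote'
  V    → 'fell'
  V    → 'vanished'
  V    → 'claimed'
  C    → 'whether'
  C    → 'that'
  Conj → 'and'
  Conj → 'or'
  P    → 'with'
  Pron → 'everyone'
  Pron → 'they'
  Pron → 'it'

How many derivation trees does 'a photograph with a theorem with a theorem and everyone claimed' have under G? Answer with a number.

Two of the 5 distinct bracketings:
[S [NP [NP [NP [Det a] [N photograph]] [PP [P with] [NP [NP [Det a] [N theorem]] [PP [P with] [NP [Det a] [N theorem]]]]]] [Conj and] [NP [Pron everyone]]] [VP [V claimed]]]
[S [NP [NP [NP [NP [Det a] [N photograph]] [PP [P with] [NP [Det a] [N theorem]]]] [PP [P with] [NP [Det a] [N theorem]]]] [Conj and] [NP [Pron everyone]]] [VP [V claimed]]]
The trees differ in how a recursive rule is bracketed over the same span.

5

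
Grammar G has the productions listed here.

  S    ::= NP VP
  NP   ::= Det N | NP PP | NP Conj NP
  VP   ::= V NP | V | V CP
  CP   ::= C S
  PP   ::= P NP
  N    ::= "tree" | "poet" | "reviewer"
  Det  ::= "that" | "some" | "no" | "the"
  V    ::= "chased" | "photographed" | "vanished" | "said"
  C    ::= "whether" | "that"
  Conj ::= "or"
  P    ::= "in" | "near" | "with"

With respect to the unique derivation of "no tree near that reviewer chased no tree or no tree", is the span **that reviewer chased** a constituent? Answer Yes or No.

No

[S [NP [NP [Det no] [N tree]] [PP [P near] [NP [Det that] [N reviewer]]]] [VP [V chased] [NP [NP [Det no] [N tree]] [Conj or] [NP [Det no] [N tree]]]]]
The smallest constituent containing 'that reviewer chased' is the S spanning 'no tree near that reviewer chased no tree or no tree'; no single node in the tree dominates exactly the given words.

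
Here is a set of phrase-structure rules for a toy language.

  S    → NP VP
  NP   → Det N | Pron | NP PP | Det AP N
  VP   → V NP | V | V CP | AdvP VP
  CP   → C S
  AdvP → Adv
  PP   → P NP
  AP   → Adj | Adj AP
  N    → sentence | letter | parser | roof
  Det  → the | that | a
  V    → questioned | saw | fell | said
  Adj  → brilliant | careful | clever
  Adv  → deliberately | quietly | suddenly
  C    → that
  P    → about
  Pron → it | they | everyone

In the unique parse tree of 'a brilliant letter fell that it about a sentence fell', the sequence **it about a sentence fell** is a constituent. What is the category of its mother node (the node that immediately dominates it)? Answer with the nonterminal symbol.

S
  NP
    Det: a
    AP
      Adj: brilliant
    N: letter
  VP
    V: fell
    CP
      C: that
      S
        NP
          NP
            Pron: it
          PP
            P: about
            NP
              Det: a
              N: sentence
        VP
          V: fell
The span 'it about a sentence fell' is the S node built by S → NP VP.
Its mother is the CP built by CP → C S.

CP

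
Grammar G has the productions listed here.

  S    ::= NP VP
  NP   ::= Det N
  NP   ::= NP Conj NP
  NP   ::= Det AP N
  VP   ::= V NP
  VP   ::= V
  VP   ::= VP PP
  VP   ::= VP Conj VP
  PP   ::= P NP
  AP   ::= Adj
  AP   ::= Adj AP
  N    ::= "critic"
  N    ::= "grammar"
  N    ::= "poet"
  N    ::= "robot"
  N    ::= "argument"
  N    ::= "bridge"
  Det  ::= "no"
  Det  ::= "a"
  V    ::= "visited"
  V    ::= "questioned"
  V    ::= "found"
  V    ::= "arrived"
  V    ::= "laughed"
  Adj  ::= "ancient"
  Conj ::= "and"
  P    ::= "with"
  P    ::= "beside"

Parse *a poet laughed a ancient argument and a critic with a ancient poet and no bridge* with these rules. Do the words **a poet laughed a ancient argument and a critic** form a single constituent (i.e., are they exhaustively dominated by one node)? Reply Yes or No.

No

[S [NP [Det a] [N poet]] [VP [VP [V laughed] [NP [NP [Det a] [AP [Adj ancient]] [N argument]] [Conj and] [NP [Det a] [N critic]]]] [PP [P with] [NP [NP [Det a] [AP [Adj ancient]] [N poet]] [Conj and] [NP [Det no] [N bridge]]]]]]
The smallest constituent containing 'a poet laughed a ancient argument and a critic' is the S spanning 'a poet laughed a ancient argument and a critic with a ancient poet and no bridge'; no single node in the tree dominates exactly the given words.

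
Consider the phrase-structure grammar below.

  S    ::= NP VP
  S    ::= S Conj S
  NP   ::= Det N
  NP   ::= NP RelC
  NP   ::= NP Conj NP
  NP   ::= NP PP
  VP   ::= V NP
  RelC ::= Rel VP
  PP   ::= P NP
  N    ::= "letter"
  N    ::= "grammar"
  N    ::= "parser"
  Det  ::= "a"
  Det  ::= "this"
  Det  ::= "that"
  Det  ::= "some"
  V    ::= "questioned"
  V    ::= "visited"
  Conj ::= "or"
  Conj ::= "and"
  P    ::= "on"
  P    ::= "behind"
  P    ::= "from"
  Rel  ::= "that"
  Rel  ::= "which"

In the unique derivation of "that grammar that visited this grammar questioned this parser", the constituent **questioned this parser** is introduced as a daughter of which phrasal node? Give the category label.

S

[S [NP [NP [Det that] [N grammar]] [RelC [Rel that] [VP [V visited] [NP [Det this] [N grammar]]]]] [VP [V questioned] [NP [Det this] [N parser]]]]
The span 'questioned this parser' is the VP node built by VP → V NP.
Its mother is the S built by S → NP VP.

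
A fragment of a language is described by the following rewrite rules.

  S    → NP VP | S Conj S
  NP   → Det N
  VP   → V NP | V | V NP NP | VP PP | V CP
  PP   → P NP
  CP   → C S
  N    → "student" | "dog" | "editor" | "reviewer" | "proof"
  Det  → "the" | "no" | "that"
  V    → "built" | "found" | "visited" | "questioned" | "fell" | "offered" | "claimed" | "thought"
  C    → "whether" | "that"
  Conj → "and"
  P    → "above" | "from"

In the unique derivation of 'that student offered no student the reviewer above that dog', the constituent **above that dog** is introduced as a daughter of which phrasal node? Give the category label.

S
  NP
    Det: that
    N: student
  VP
    VP
      V: offered
      NP
        Det: no
        N: student
      NP
        Det: the
        N: reviewer
    PP
      P: above
      NP
        Det: that
        N: dog
The span 'above that dog' is the PP node built by PP → P NP.
Its mother is the VP built by VP → VP PP.

VP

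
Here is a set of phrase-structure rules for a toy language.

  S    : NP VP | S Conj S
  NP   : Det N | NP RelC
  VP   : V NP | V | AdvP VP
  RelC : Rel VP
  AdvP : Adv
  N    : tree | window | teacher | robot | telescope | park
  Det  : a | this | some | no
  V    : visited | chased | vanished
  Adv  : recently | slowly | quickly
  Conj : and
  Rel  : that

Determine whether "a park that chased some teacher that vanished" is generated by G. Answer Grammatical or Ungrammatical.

Ungrammatical

For S → NP VP, every NP-prefix leaves a non-VP remainder: after 'a park' the remainder is not a VP; after 'a park that chased' the remainder is not a VP; after 'a park that chased some teacher' the remainder is not a VP. The alternative S rule S → S Conj S likewise has no satisfying split.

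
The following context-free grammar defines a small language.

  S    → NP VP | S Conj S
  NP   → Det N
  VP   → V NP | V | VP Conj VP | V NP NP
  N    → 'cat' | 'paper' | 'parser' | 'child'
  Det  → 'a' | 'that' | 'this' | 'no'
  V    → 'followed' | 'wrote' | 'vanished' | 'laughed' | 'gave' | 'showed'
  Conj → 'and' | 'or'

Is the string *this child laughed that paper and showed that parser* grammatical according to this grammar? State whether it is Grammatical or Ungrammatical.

S
  NP
    Det: this
    N: child
  VP
    VP
      V: laughed
      NP
        Det: that
        N: paper
    Conj: and
    VP
      V: showed
      NP
        Det: that
        N: parser
Every word is introduced by a lexical rule and the phrasal rules combine the resulting categories into a single S.

Grammatical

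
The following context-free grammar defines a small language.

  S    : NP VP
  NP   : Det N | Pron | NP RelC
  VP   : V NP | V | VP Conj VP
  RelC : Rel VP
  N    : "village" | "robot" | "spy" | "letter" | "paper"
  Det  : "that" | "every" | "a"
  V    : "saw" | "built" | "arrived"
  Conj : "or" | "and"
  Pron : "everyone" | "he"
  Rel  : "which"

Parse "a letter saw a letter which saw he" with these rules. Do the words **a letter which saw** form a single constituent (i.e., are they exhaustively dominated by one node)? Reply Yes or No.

No

[S [NP [Det a] [N letter]] [VP [V saw] [NP [NP [Det a] [N letter]] [RelC [Rel which] [VP [V saw] [NP [Pron he]]]]]]]
The smallest constituent containing 'a letter which saw' is the NP spanning 'a letter which saw he'; no single node in the tree dominates exactly the given words.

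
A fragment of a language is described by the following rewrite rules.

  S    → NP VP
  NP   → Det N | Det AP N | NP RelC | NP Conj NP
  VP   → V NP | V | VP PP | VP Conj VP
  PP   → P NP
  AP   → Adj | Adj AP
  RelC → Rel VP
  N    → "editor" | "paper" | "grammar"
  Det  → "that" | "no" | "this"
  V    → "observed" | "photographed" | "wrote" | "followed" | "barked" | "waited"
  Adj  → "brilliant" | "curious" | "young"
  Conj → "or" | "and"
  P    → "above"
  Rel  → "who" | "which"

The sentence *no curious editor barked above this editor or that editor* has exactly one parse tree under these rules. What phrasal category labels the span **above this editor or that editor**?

S
  NP
    Det: no
    AP
      Adj: curious
    N: editor
  VP
    VP
      V: barked
    PP
      P: above
      NP
        NP
          Det: this
          N: editor
        Conj: or
        NP
          Det: that
          N: editor
The span 'above this editor or that editor' is the PP node built by PP → P NP.

PP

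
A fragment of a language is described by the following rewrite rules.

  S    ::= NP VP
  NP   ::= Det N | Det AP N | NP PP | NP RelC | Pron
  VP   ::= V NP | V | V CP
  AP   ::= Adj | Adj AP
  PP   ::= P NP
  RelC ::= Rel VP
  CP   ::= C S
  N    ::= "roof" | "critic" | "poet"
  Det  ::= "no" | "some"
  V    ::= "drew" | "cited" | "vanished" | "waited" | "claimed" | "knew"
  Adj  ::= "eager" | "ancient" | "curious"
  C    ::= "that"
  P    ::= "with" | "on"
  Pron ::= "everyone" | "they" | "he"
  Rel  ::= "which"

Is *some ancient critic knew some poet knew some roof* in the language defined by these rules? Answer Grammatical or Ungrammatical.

Ungrammatical

For S → NP VP, the only prefix that parses as NP is 'some ancient critic', but the remainder 'knew some poet knew some roof' is not a VP under these rules.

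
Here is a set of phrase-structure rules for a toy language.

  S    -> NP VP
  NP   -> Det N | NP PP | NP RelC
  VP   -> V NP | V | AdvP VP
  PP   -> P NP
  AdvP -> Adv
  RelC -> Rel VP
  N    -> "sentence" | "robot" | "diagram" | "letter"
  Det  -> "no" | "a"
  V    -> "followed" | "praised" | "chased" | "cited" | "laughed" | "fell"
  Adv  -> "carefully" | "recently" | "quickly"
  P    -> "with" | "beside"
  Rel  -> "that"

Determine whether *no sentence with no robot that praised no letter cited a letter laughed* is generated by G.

Ungrammatical

For S → NP VP, every NP-prefix leaves a non-VP remainder: after 'no sentence' the remainder is not a VP; after 'no sentence with no robot' the remainder is not a VP; after 'no sentence with no robot that praised' the remainder is not a VP (and 1 more).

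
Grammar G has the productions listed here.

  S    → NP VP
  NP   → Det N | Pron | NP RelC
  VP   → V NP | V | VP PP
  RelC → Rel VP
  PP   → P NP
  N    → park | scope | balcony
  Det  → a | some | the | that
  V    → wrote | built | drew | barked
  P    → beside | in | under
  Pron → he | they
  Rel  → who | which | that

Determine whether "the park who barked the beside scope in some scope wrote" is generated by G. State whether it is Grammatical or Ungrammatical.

Ungrammatical

A Det word can never sit immediately before a P word in any string this grammar generates, so the substring 'the beside' rules out a derivation.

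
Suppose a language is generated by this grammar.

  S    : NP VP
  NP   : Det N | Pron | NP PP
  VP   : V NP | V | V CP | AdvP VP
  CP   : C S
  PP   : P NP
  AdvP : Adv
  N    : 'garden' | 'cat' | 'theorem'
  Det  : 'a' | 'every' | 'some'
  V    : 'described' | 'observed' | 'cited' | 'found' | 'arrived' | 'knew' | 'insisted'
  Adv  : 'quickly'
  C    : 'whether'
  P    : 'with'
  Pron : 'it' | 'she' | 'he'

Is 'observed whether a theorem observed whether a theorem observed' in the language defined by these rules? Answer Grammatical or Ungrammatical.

Ungrammatical

For S → NP VP, no prefix of the string parses as an NP.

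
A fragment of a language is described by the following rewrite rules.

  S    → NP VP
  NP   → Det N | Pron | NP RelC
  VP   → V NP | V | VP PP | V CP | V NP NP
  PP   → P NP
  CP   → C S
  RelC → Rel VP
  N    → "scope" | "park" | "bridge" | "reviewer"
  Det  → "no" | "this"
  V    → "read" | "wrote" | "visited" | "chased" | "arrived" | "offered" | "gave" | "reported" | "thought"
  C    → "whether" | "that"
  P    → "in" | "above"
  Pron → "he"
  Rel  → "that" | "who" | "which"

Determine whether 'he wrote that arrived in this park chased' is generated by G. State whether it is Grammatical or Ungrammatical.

Ungrammatical

For S → NP VP, the only prefix that parses as NP is 'he', but the remainder 'wrote that arrived in this park chased' is not a VP under these rules.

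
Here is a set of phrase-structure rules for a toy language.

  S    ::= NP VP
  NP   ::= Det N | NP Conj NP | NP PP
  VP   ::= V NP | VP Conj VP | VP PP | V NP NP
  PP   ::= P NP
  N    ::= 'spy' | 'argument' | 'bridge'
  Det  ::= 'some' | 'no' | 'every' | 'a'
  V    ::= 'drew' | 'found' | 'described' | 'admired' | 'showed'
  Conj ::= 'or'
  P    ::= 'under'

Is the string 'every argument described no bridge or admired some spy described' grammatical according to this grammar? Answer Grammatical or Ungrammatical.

For S → NP VP, the only prefix that parses as NP is 'every argument', but the remainder 'described no bridge or admired some spy described' is not a VP under these rules.

Ungrammatical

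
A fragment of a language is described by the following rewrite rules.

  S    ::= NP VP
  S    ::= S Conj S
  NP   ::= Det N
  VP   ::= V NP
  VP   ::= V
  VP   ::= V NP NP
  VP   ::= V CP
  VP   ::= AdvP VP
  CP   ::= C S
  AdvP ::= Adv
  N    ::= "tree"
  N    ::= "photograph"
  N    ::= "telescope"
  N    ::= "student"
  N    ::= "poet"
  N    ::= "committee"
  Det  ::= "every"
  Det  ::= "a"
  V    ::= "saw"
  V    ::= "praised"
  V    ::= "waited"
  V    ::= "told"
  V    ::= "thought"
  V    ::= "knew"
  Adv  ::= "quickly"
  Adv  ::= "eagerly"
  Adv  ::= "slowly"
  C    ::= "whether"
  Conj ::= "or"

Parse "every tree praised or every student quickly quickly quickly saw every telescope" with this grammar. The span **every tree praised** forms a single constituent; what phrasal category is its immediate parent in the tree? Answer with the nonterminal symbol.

S

S
  S
    NP
      Det: every
      N: tree
    VP
      V: praised
  Conj: or
  S
    NP
      Det: every
      N: student
    VP
      AdvP
        Adv: quickly
      VP
        AdvP
          Adv: quickly
        VP
          AdvP
            Adv: quickly
          VP
            V: saw
            NP
              Det: every
              N: telescope
The span 'every tree praised' is the S node built by S → NP VP.
Its mother is the S built by S → S Conj S.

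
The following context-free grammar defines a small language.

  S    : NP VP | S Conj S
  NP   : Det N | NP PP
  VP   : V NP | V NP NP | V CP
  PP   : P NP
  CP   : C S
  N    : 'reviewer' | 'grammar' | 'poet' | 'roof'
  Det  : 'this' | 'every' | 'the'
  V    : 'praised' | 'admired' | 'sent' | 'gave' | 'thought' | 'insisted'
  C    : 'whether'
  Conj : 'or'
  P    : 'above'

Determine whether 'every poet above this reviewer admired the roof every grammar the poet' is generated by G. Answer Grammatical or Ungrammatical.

For S → NP VP, every NP-prefix leaves a non-VP remainder: after 'every poet' the remainder is not a VP; after 'every poet above this reviewer' the remainder is not a VP. The alternative S rule S → S Conj S likewise has no satisfying split.

Ungrammatical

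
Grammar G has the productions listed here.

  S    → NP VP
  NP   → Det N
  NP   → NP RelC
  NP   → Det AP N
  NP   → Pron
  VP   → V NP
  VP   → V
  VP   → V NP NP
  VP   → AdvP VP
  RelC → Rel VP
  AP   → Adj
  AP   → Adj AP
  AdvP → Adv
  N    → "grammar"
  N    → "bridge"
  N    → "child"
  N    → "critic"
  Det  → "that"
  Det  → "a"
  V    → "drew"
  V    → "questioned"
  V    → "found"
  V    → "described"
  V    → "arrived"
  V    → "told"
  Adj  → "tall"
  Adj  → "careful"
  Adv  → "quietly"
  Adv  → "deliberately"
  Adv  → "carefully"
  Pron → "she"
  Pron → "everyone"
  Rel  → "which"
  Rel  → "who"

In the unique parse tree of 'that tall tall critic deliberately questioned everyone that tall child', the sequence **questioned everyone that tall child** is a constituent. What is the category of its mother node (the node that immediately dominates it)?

VP

[S [NP [Det that] [AP [Adj tall] [AP [Adj tall]]] [N critic]] [VP [AdvP [Adv deliberately]] [VP [V questioned] [NP [Pron everyone]] [NP [Det that] [AP [Adj tall]] [N child]]]]]
The span 'questioned everyone that tall child' is the VP node built by VP → V NP NP.
Its mother is the VP built by VP → AdvP VP.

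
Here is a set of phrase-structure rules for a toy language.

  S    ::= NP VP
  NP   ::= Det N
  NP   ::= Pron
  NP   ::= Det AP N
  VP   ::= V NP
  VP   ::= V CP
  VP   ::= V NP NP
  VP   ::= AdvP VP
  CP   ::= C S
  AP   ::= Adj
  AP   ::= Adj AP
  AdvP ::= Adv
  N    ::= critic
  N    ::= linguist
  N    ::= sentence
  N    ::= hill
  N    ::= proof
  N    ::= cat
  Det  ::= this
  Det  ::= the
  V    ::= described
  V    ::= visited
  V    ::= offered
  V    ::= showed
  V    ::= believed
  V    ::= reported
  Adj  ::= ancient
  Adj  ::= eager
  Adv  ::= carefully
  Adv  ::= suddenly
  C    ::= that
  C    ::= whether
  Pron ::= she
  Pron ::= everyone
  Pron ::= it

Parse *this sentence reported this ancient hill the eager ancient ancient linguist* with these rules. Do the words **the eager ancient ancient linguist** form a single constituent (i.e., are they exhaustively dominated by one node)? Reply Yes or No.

Yes

[S [NP [Det this] [N sentence]] [VP [V reported] [NP [Det this] [AP [Adj ancient]] [N hill]] [NP [Det the] [AP [Adj eager] [AP [Adj ancient] [AP [Adj ancient]]]] [N linguist]]]]
The words 'the eager ancient ancient linguist' are exhaustively dominated by a single NP node (built by NP → Det AP N), so they form a constituent.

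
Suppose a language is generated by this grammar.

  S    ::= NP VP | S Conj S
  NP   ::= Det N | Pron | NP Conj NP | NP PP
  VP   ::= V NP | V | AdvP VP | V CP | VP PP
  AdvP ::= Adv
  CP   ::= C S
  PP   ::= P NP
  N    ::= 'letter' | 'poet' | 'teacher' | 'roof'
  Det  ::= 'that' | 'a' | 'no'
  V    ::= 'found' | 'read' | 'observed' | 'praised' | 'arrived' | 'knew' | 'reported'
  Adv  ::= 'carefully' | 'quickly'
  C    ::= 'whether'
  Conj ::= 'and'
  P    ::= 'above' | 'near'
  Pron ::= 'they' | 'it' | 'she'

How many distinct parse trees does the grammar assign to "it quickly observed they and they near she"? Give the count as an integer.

4

Two of the 4 distinct bracketings:
[S [NP [Pron it]] [VP [AdvP [Adv quickly]] [VP [V observed] [NP [NP [Pron they]] [Conj and] [NP [NP [Pron they]] [PP [P near] [NP [Pron she]]]]]]]]
[S [NP [Pron it]] [VP [AdvP [Adv quickly]] [VP [V observed] [NP [NP [NP [Pron they]] [Conj and] [NP [Pron they]]] [PP [P near] [NP [Pron she]]]]]]]
The trees differ in how a recursive rule is bracketed over the same span.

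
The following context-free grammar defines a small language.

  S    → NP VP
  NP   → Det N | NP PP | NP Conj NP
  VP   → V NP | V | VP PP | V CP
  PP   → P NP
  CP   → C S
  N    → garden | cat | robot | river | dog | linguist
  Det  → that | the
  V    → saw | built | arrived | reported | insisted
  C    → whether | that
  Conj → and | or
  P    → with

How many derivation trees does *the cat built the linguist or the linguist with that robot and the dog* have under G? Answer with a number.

6

Two of the 6 distinct bracketings:
[S [NP [Det the] [N cat]] [VP [V built] [NP [NP [NP [Det the] [N linguist]] [Conj or] [NP [Det the] [N linguist]]] [PP [P with] [NP [NP [Det that] [N robot]] [Conj and] [NP [Det the] [N dog]]]]]]]
[S [NP [Det the] [N cat]] [VP [V built] [NP [NP [Det the] [N linguist]] [Conj or] [NP [NP [Det the] [N linguist]] [PP [P with] [NP [NP [Det that] [N robot]] [Conj and] [NP [Det the] [N dog]]]]]]]]
The trees differ in how a recursive rule is bracketed over the same span.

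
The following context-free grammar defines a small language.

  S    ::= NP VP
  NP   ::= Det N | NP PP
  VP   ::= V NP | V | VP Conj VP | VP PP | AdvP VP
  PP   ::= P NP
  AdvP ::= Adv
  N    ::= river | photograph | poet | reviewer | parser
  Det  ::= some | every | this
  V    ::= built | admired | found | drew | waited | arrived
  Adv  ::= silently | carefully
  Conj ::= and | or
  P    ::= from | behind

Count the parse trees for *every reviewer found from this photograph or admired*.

[S [NP [Det every] [N reviewer]] [VP [VP [VP [V found]] [PP [P from] [NP [Det this] [N photograph]]]] [Conj or] [VP [V admired]]]]
No rule offers an alternative attachment or grouping for any span, so this is the only derivation.

1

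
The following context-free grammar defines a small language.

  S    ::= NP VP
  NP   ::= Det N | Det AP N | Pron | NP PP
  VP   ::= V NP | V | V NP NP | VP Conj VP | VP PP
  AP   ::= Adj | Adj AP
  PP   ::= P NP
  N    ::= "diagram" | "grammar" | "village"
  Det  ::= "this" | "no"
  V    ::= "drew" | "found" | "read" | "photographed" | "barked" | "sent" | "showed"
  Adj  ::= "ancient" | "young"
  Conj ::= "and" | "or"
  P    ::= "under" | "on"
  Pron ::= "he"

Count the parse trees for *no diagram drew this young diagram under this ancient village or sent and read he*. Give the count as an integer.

4

Two of the 4 distinct bracketings:
[S [NP [Det no] [N diagram]] [VP [VP [V drew] [NP [NP [Det this] [AP [Adj young]] [N diagram]] [PP [P under] [NP [Det this] [AP [Adj ancient]] [N village]]]]] [Conj or] [VP [VP [V sent]] [Conj and] [VP [V read] [NP [Pron he]]]]]]
[S [NP [Det no] [N diagram]] [VP [VP [VP [V drew] [NP [Det this] [AP [Adj young]] [N diagram]]] [PP [P under] [NP [Det this] [AP [Adj ancient]] [N village]]]] [Conj or] [VP [VP [V sent]] [Conj and] [VP [V read] [NP [Pron he]]]]]]
The difference turns on whether NP → NP PP is used at the relevant span, versus an alternative expansion of NP.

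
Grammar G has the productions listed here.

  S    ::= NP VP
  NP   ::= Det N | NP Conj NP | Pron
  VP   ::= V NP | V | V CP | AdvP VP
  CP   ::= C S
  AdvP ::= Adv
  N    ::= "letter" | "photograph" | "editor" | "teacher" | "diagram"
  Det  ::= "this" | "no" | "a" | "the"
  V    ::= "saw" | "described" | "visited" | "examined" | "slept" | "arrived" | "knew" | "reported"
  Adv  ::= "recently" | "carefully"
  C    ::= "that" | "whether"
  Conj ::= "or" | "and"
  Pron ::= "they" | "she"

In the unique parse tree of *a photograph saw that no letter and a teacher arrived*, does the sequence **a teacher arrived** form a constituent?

No

[S [NP [Det a] [N photograph]] [VP [V saw] [CP [C that] [S [NP [NP [Det no] [N letter]] [Conj and] [NP [Det a] [N teacher]]] [VP [V arrived]]]]]]
The smallest constituent containing 'a teacher arrived' is the S spanning 'no letter and a teacher arrived'; no single node in the tree dominates exactly the given words.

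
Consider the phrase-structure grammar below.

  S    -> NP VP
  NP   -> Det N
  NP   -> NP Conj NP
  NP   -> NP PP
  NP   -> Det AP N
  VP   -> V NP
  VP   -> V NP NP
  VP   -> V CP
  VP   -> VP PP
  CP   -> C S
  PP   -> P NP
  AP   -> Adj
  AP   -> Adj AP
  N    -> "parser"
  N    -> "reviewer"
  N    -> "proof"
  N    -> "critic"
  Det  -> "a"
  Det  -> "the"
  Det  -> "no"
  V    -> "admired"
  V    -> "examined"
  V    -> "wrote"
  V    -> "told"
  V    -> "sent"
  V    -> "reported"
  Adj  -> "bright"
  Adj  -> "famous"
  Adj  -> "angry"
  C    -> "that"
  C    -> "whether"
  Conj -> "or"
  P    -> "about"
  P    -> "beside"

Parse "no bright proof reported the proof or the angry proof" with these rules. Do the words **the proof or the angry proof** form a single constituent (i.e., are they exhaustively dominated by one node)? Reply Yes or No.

[S [NP [Det no] [AP [Adj bright]] [N proof]] [VP [V reported] [NP [NP [Det the] [N proof]] [Conj or] [NP [Det the] [AP [Adj angry]] [N proof]]]]]
The words 'the proof or the angry proof' are exhaustively dominated by a single NP node (built by NP → NP Conj NP), so they form a constituent.

Yes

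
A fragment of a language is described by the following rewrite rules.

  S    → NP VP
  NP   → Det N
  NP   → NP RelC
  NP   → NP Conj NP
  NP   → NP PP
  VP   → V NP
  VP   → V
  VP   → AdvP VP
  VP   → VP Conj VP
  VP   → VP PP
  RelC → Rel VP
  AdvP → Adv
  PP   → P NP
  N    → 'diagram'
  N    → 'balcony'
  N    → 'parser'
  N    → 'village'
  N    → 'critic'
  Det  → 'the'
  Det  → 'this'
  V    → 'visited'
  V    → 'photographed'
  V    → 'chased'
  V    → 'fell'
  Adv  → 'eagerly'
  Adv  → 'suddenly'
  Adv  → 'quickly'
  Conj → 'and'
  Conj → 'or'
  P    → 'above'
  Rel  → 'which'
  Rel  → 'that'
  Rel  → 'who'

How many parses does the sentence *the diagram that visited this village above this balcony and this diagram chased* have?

7

Two of the 7 distinct bracketings:
[S [NP [NP [Det the] [N diagram]] [RelC [Rel that] [VP [V visited] [NP [NP [NP [Det this] [N village]] [PP [P above] [NP [Det this] [N balcony]]]] [Conj and] [NP [Det this] [N diagram]]]]]] [VP [V chased]]]
[S [NP [NP [Det the] [N diagram]] [RelC [Rel that] [VP [V visited] [NP [NP [Det this] [N village]] [PP [P above] [NP [NP [Det this] [N balcony]] [Conj and] [NP [Det this] [N diagram]]]]]]]] [VP [V chased]]]
The trees differ in how a recursive rule is bracketed over the same span.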